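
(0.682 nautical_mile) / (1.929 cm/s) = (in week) 0.1083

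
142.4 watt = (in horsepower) 0.191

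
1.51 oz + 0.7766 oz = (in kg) 0.06482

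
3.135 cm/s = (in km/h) 0.1129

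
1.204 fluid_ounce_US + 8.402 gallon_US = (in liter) 31.84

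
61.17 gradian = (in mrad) 960.9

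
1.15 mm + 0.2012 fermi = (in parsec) 3.727e-20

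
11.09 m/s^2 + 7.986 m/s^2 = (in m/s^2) 19.08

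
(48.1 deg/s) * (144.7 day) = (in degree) 6.014e+08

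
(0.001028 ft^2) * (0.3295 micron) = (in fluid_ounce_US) 1.064e-06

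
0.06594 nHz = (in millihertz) 6.594e-08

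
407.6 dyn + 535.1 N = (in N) 535.1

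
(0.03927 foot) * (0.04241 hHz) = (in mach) 0.0001491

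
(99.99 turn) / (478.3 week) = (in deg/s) 0.0001244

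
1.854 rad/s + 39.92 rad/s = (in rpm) 398.9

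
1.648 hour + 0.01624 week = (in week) 0.02605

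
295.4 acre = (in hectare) 119.5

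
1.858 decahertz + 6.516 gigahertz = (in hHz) 6.516e+07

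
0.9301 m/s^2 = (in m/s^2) 0.9301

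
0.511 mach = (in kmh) 626.4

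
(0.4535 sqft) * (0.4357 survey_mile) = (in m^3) 29.54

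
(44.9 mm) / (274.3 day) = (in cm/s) 1.895e-07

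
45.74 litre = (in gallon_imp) 10.06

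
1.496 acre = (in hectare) 0.6054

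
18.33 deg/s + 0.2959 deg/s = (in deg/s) 18.63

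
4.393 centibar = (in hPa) 43.93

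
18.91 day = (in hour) 453.8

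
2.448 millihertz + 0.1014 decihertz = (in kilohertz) 1.259e-05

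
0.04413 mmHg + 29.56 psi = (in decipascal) 2.038e+06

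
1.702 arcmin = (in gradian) 0.03152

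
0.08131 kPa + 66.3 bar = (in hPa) 6.63e+04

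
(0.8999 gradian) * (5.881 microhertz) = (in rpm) 7.938e-07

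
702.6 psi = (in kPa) 4844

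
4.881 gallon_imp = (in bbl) 0.1396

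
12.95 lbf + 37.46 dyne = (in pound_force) 12.95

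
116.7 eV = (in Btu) 1.772e-20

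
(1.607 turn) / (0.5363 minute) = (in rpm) 2.996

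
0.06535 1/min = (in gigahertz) 1.089e-12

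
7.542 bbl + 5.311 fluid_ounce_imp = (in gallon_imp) 263.8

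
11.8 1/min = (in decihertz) 1.967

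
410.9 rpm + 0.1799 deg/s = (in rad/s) 43.03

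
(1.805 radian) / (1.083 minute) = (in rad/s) 0.02778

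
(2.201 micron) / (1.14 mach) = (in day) 6.563e-14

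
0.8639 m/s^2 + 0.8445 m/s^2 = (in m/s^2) 1.708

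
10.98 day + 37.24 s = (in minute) 1.581e+04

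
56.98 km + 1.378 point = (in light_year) 6.023e-12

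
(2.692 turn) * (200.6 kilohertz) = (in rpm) 3.24e+07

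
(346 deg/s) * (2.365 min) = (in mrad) 8.569e+05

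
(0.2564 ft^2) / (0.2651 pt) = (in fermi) 2.547e+17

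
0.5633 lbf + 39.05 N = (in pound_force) 9.342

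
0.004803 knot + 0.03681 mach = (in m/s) 12.54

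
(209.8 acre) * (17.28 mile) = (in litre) 2.361e+13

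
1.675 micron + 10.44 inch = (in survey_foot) 0.87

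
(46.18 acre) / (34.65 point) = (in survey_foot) 5.016e+07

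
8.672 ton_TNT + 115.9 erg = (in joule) 3.628e+10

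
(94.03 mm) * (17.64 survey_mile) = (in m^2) 2669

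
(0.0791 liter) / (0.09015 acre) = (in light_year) 2.292e-23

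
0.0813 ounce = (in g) 2.305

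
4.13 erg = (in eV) 2.578e+12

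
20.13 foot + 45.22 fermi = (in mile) 0.003813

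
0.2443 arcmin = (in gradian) 0.004524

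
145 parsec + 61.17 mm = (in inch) 1.762e+20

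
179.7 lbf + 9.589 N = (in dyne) 8.089e+07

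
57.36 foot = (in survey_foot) 57.36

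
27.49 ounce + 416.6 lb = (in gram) 1.897e+05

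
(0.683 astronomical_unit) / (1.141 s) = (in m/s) 8.955e+10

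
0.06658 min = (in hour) 0.00111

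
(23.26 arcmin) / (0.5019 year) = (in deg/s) 2.449e-08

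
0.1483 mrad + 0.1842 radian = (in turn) 0.02934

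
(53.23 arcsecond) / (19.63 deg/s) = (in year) 2.389e-11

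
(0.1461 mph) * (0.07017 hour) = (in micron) 1.65e+07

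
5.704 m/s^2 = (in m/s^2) 5.704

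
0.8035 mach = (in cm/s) 2.736e+04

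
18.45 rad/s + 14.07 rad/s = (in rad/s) 32.52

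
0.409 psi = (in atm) 0.02783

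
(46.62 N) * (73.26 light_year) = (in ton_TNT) 7.723e+09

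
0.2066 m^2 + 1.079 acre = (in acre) 1.079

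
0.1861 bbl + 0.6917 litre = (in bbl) 0.1905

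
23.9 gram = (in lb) 0.05269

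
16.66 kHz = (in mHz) 1.666e+07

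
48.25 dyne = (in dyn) 48.25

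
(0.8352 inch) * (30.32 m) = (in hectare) 6.432e-05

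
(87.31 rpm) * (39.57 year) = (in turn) 1.816e+09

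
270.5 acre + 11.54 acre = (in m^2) 1.141e+06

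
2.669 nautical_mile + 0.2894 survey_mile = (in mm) 5.409e+06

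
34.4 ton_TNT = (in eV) 8.983e+29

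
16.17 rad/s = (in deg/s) 926.5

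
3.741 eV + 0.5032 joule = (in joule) 0.5032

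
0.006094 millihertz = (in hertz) 6.094e-06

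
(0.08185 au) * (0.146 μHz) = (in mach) 5.25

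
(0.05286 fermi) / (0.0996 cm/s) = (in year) 1.683e-21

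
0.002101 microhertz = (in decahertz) 2.101e-10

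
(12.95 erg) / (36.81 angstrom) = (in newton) 351.8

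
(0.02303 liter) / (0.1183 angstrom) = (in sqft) 2.095e+07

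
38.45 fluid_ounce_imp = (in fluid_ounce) 36.94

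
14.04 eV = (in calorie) 5.376e-19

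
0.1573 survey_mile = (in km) 0.2532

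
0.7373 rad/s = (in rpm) 7.041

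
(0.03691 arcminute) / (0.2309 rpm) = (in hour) 1.233e-07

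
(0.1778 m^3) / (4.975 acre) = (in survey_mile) 5.487e-09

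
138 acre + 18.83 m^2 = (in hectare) 55.85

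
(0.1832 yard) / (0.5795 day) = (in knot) 6.504e-06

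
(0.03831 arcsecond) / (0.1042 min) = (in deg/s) 1.702e-06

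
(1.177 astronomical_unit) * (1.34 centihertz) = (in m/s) 2.359e+09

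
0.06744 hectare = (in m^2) 674.4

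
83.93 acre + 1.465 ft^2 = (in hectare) 33.97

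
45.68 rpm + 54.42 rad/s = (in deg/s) 3392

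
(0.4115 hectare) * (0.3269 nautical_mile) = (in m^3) 2.491e+06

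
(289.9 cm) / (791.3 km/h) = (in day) 1.526e-07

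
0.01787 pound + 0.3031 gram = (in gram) 8.409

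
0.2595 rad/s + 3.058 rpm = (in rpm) 5.536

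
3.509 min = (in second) 210.5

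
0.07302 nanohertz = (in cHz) 7.302e-09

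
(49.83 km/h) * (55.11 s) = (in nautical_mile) 0.4119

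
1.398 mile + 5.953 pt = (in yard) 2460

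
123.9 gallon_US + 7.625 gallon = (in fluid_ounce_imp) 1.752e+04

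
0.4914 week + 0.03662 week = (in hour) 88.71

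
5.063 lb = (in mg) 2.297e+06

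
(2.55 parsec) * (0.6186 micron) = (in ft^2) 5.239e+11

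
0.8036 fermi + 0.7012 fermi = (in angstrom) 1.505e-05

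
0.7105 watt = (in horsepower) 0.0009528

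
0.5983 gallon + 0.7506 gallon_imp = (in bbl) 0.03571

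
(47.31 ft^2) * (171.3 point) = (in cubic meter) 0.2656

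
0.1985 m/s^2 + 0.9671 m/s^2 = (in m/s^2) 1.166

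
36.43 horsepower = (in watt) 2.717e+04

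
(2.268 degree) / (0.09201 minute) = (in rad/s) 0.00717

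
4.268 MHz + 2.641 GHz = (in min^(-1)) 1.587e+11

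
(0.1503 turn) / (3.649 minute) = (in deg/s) 0.2471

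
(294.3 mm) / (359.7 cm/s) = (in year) 2.594e-09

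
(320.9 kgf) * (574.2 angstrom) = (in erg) 1807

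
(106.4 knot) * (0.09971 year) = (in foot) 5.647e+08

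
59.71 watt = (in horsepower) 0.08007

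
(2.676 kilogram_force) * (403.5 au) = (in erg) 1.584e+22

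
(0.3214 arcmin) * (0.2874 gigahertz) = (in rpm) 2.566e+05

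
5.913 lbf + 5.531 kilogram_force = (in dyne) 8.054e+06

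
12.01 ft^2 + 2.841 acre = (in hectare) 1.15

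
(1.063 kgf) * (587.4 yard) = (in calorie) 1338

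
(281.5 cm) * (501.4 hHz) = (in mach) 414.5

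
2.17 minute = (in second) 130.2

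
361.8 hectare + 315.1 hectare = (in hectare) 676.9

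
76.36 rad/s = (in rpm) 729.2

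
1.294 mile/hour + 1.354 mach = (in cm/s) 4.616e+04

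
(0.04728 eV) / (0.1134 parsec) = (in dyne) 2.165e-31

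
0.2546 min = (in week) 2.526e-05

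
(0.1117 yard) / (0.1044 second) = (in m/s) 0.9783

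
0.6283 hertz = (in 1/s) 0.6283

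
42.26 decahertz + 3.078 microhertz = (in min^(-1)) 2.536e+04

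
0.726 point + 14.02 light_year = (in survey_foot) 4.352e+17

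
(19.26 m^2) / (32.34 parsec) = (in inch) 7.599e-16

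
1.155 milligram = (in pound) 2.546e-06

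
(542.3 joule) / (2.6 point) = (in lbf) 1.329e+05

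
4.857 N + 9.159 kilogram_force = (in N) 94.68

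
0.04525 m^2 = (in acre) 1.118e-05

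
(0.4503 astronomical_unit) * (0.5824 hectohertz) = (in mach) 1.152e+10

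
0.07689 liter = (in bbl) 0.0004836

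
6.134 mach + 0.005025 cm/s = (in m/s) 2089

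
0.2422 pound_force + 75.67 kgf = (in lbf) 167.1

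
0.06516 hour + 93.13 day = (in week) 13.3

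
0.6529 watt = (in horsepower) 0.0008756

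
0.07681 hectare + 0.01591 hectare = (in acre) 0.2291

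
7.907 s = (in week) 1.307e-05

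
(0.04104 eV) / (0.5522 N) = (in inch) 4.688e-19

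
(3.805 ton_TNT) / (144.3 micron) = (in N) 1.103e+14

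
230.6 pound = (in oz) 3690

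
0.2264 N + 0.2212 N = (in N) 0.4476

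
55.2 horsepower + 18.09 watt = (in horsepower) 55.22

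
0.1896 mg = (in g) 0.0001896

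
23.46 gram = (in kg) 0.02346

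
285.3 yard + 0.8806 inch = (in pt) 7.396e+05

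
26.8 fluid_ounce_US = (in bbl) 0.004985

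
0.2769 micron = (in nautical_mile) 1.495e-10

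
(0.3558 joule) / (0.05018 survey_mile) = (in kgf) 0.0004493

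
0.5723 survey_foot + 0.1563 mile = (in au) 1.683e-09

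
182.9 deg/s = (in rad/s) 3.192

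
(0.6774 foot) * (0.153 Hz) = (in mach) 9.278e-05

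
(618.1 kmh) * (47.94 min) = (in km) 493.9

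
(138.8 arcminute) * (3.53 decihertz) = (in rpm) 0.1361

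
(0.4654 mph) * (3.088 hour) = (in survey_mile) 1.437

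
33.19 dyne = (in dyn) 33.19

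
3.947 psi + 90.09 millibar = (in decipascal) 3.622e+05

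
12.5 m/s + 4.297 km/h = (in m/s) 13.69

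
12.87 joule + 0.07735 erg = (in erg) 1.287e+08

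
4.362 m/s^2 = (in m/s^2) 4.362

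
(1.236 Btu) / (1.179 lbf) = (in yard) 271.9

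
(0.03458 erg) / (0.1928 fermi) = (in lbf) 4.032e+06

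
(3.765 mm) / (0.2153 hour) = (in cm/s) 0.0004858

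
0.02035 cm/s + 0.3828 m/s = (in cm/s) 38.3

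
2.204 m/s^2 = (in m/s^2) 2.204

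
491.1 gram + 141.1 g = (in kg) 0.6322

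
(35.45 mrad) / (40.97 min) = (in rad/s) 1.442e-05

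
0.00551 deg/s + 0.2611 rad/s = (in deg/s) 14.97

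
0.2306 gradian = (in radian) 0.003622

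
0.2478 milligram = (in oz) 8.741e-06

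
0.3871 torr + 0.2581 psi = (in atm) 0.01807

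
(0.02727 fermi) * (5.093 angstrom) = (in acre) 3.432e-30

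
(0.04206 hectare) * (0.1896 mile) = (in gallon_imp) 2.823e+07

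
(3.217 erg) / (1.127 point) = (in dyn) 80.91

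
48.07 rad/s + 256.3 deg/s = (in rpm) 501.8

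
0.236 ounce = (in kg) 0.00669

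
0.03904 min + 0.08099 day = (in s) 7000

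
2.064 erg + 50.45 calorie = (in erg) 2.111e+09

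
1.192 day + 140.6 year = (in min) 7.39e+07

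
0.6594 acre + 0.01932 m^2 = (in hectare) 0.2669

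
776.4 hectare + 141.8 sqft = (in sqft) 8.357e+07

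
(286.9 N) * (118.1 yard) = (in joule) 3.098e+04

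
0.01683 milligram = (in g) 1.683e-05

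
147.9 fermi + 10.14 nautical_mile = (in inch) 7.393e+05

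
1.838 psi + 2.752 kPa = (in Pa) 1.542e+04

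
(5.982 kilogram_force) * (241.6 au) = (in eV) 1.323e+34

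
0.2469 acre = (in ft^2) 1.075e+04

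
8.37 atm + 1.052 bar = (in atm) 9.408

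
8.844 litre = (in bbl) 0.05563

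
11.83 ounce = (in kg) 0.3354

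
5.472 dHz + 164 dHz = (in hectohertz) 0.1695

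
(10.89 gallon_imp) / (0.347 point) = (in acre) 0.09993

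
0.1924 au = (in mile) 1.788e+07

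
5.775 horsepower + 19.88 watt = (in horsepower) 5.802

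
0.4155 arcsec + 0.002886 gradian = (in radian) 4.735e-05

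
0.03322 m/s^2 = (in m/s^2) 0.03322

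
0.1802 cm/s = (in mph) 0.004031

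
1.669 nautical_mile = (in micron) 3.091e+09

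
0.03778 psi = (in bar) 0.002605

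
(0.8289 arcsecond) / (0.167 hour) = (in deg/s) 3.83e-07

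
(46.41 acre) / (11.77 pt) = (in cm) 4.523e+09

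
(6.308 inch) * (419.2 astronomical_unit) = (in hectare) 1.005e+09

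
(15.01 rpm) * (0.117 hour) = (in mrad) 6.621e+05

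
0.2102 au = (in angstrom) 3.145e+20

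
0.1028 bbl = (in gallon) 4.318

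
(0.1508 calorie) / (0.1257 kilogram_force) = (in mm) 511.8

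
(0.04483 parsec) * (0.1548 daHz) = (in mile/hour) 4.79e+15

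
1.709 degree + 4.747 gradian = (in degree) 5.981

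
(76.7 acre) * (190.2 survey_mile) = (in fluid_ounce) 3.213e+15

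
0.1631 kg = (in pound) 0.3596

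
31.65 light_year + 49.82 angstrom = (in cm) 2.994e+19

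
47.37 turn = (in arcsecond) 6.139e+07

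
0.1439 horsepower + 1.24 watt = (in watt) 108.5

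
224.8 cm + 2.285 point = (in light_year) 2.377e-16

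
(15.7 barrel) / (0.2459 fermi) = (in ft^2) 1.093e+17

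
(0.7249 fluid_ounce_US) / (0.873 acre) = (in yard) 6.636e-09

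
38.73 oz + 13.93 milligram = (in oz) 38.73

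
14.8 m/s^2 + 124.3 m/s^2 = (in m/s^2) 139.1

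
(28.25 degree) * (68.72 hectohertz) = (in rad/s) 3388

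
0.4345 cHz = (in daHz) 0.0004345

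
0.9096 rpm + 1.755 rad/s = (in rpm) 17.67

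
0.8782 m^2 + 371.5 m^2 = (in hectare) 0.03724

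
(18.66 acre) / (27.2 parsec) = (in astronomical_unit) 6.014e-25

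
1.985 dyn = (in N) 1.985e-05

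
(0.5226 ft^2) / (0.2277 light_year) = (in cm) 2.254e-15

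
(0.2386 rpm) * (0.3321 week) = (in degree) 2.875e+05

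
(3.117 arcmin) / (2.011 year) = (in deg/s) 8.192e-10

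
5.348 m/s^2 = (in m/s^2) 5.348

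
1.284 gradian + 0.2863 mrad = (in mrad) 20.46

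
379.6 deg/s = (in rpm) 63.27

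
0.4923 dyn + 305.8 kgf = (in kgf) 305.8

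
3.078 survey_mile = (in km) 4.954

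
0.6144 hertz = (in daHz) 0.06144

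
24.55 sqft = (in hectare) 0.0002281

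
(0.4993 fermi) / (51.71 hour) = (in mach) 7.877e-24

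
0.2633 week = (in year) 0.00505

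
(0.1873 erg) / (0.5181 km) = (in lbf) 8.127e-12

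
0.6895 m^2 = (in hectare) 6.895e-05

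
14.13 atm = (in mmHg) 1.074e+04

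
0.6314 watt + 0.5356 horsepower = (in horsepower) 0.5364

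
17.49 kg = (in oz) 616.9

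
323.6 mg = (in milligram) 323.6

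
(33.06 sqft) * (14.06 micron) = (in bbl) 0.0002716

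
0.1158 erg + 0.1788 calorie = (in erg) 7.481e+06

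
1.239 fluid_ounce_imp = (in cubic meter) 3.52e-05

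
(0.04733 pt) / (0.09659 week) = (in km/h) 1.029e-09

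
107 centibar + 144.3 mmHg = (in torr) 946.9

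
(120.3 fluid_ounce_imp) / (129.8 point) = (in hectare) 7.465e-06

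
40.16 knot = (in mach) 0.06068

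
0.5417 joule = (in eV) 3.381e+18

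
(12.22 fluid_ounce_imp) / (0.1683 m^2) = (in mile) 1.282e-06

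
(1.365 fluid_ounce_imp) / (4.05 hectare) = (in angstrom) 9.576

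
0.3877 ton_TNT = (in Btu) 1.537e+06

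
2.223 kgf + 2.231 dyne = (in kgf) 2.223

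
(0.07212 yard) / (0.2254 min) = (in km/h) 0.01755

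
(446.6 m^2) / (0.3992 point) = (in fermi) 3.171e+21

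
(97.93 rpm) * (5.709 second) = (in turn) 9.318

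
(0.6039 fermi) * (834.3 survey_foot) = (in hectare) 1.536e-17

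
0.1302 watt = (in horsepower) 0.0001746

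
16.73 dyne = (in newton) 0.0001673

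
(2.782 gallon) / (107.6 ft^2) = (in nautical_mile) 5.688e-07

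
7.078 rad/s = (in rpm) 67.59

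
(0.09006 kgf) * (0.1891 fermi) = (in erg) 1.67e-09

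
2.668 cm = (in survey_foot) 0.08753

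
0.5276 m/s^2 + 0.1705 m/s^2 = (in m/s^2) 0.6981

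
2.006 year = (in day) 732.2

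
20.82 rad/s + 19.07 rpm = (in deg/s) 1307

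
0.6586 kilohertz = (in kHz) 0.6586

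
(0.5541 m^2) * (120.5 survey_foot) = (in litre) 2.035e+04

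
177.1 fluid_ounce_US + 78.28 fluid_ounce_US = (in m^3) 0.007552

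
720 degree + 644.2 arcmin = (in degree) 730.7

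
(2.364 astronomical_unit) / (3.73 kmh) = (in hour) 9.481e+07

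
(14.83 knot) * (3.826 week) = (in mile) 1.097e+04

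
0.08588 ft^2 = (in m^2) 0.007979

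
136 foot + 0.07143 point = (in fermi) 4.145e+16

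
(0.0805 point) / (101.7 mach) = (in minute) 1.367e-11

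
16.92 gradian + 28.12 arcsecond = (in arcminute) 914.1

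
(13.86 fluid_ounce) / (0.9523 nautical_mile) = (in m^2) 2.324e-07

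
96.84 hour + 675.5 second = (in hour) 97.03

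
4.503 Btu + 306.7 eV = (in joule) 4751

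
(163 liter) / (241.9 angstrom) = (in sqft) 7.253e+07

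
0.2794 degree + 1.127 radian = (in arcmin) 3891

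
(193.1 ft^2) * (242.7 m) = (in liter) 4.354e+06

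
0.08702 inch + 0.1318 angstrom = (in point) 6.265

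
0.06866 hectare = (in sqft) 7391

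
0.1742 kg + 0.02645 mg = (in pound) 0.384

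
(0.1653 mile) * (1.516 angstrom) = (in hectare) 4.033e-12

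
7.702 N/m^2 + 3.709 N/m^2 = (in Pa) 11.41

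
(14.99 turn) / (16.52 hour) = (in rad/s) 0.001584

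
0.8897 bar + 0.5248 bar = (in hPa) 1414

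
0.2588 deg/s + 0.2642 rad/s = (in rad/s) 0.2687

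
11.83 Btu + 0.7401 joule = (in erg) 1.248e+11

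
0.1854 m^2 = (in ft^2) 1.996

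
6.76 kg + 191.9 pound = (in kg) 93.8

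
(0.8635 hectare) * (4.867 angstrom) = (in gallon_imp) 0.0009245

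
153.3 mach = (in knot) 1.015e+05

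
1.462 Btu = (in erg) 1.542e+10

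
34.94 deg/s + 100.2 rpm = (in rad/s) 11.1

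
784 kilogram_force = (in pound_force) 1728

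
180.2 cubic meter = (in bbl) 1133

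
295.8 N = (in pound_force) 66.5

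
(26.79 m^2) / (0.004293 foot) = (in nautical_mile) 11.05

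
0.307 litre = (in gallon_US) 0.0811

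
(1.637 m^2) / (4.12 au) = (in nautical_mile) 1.434e-15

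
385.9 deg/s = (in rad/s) 6.735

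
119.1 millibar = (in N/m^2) 1.191e+04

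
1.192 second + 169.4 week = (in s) 1.025e+08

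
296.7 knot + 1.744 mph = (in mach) 0.4506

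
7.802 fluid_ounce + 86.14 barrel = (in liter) 1.37e+04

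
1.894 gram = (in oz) 0.06681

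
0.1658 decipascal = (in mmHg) 0.0001244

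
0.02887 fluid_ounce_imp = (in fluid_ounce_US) 0.02774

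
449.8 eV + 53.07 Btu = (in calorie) 1.338e+04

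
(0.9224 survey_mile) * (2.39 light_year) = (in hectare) 3.357e+15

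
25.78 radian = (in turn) 4.103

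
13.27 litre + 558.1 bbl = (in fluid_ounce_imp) 3.123e+06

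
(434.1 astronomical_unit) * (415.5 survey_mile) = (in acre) 1.073e+16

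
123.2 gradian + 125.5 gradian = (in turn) 0.6218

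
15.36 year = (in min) 8.073e+06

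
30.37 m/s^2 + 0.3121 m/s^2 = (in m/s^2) 30.68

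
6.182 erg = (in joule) 6.182e-07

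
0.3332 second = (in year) 1.057e-08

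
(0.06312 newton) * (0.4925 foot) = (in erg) 9.475e+04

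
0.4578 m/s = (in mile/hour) 1.024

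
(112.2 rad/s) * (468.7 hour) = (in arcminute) 6.508e+11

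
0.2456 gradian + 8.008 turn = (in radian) 50.32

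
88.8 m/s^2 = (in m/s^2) 88.8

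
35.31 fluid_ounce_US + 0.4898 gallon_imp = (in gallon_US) 0.8641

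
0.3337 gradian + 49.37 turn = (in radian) 310.2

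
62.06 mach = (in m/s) 2.113e+04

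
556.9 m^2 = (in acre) 0.1376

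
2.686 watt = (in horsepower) 0.003602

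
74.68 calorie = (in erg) 3.125e+09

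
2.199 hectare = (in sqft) 2.367e+05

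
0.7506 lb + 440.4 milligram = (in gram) 340.9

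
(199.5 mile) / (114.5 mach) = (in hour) 0.002288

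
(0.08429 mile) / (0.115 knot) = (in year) 7.271e-05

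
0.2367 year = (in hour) 2073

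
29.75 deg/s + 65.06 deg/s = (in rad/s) 1.655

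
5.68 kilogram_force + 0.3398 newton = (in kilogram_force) 5.715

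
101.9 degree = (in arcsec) 3.668e+05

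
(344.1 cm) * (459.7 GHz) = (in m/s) 1.582e+12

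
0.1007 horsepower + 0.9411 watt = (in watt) 76.03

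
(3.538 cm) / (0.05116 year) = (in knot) 4.263e-08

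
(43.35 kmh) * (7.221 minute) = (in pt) 1.479e+07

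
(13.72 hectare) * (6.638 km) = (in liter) 9.107e+11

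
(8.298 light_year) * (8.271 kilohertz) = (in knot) 1.262e+21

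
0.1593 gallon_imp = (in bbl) 0.004555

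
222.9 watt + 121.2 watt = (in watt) 344.1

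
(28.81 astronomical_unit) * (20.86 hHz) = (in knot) 1.748e+16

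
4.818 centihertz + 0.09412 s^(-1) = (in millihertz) 142.3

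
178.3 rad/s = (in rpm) 1703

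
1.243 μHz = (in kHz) 1.243e-09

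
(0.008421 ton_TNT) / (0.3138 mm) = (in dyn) 1.123e+16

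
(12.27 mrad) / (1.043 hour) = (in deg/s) 0.0001872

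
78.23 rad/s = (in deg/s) 4482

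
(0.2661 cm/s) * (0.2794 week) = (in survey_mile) 0.2794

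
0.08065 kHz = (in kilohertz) 0.08065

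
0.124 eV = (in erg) 1.987e-13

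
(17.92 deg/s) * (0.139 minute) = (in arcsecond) 5.38e+05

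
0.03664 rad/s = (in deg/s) 2.099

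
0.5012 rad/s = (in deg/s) 28.72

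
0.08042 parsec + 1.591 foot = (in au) 1.659e+04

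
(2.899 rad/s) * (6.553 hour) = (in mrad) 6.839e+07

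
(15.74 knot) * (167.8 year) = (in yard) 4.686e+10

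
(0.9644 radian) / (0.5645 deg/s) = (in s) 97.88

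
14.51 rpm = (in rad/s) 1.519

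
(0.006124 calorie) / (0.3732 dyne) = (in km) 6.866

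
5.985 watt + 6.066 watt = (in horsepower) 0.01616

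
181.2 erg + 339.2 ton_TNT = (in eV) 8.858e+30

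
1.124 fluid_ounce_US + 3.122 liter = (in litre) 3.155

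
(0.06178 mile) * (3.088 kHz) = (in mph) 6.868e+05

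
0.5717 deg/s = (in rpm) 0.09528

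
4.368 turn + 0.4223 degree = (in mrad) 2.745e+04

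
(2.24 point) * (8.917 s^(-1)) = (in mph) 0.01576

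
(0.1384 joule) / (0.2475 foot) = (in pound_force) 0.4124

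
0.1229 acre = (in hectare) 0.04974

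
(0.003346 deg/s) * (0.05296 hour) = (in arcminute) 38.28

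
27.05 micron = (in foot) 8.875e-05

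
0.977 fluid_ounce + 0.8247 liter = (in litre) 0.8536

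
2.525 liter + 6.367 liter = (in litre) 8.892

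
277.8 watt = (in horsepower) 0.3725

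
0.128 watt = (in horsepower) 0.0001717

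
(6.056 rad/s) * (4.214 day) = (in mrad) 2.205e+09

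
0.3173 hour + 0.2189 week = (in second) 1.335e+05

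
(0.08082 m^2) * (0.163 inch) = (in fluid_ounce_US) 11.31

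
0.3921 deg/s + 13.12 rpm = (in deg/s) 79.11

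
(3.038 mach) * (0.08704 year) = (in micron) 2.839e+15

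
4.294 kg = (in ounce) 151.5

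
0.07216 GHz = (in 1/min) 4.33e+09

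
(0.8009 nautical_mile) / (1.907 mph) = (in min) 29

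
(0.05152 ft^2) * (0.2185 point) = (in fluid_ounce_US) 0.01248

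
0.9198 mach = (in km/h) 1127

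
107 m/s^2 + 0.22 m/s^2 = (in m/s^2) 107.2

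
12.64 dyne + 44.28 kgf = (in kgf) 44.28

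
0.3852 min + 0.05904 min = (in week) 4.407e-05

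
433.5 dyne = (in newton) 0.004335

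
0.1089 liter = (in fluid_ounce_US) 3.682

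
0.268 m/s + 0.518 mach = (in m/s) 176.6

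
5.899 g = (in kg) 0.005899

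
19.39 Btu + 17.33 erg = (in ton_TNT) 4.889e-06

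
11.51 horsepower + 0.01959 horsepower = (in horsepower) 11.53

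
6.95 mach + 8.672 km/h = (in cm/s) 2.369e+05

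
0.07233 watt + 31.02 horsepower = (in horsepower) 31.02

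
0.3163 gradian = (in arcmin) 17.08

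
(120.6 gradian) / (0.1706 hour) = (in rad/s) 0.003085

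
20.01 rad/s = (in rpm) 191.1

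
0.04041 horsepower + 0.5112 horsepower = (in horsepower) 0.5516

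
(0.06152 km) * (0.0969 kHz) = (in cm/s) 5.961e+05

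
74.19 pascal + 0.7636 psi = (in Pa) 5339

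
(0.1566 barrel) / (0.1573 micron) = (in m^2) 1.583e+05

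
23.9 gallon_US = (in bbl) 0.569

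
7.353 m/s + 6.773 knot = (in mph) 24.24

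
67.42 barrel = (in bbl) 67.42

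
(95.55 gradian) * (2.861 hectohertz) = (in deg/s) 2.46e+04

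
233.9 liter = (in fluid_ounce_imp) 8232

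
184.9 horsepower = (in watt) 1.379e+05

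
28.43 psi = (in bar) 1.96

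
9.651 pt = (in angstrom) 3.405e+07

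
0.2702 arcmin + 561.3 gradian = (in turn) 1.403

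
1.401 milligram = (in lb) 3.089e-06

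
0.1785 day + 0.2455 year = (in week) 12.83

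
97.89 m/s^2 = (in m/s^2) 97.89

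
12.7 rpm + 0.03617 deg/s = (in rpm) 12.71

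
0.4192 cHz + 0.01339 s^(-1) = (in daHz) 0.001758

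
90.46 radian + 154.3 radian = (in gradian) 1.558e+04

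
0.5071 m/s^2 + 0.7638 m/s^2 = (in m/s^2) 1.271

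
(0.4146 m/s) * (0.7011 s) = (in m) 0.2907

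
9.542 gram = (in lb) 0.02104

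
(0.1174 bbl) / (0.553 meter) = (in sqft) 0.3633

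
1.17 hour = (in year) 0.0001336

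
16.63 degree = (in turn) 0.04619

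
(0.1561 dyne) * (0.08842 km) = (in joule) 0.000138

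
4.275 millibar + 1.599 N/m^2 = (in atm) 0.004235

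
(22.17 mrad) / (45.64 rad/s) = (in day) 5.622e-09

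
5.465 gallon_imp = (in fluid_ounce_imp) 874.4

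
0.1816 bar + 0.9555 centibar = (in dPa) 1.912e+05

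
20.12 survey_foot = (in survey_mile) 0.003811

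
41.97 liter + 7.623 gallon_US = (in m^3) 0.07083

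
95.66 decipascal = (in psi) 0.001387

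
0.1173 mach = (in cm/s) 3994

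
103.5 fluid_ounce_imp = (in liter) 2.941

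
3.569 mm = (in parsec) 1.157e-19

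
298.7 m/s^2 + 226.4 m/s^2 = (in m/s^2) 525.1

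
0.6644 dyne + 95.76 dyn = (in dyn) 96.42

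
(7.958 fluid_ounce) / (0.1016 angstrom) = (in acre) 5724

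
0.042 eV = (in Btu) 6.378e-24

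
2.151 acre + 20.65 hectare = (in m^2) 2.152e+05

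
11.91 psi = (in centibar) 82.12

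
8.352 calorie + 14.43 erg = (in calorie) 8.352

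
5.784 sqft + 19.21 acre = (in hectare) 7.774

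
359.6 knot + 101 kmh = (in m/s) 213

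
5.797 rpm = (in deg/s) 34.78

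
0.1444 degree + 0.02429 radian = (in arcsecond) 5530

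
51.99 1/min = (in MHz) 8.665e-07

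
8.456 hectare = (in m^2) 8.456e+04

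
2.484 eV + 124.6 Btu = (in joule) 1.315e+05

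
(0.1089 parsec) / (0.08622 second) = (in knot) 7.576e+16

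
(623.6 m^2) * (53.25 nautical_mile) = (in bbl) 3.868e+08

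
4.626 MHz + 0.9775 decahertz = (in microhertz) 4.626e+12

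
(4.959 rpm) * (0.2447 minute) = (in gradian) 485.4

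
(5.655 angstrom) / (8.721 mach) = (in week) 3.149e-19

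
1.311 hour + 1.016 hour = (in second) 8377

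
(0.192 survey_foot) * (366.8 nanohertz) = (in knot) 4.173e-08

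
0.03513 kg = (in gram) 35.13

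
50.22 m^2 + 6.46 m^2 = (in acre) 0.01401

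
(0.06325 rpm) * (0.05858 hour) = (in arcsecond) 2.881e+05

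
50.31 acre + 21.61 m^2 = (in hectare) 20.36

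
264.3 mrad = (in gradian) 16.83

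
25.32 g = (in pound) 0.05582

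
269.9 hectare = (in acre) 666.9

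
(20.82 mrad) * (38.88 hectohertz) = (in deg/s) 4638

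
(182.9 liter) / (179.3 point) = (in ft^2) 31.12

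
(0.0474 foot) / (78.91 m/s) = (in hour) 5.086e-08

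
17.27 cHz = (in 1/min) 10.36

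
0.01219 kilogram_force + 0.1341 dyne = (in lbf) 0.02687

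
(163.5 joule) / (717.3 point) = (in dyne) 6.461e+07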